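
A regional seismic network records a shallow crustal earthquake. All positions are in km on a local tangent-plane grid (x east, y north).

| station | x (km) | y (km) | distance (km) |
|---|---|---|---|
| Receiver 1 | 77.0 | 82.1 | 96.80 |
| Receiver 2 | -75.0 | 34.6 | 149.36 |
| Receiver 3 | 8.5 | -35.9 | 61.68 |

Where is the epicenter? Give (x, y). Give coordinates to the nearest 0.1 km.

Circle about each station: (x − 77.0)² + (y − 82.1)² = 96.80²; (x + 75.0)² + (y − 34.6)² = 149.36²; (x − 8.5)² + (y + 35.9)² = 61.68².
Subtracting the Receiver 1 equation from the Receiver 2 and Receiver 3 equations removes the quadratic terms:
-304.0 x − 95.0 y = -18785.42
-137.0 x − 236.0 y = -5742.53
Solving the 2×2 system: x ≈ 66.2, y ≈ -14.1 km.

(66.2, -14.1)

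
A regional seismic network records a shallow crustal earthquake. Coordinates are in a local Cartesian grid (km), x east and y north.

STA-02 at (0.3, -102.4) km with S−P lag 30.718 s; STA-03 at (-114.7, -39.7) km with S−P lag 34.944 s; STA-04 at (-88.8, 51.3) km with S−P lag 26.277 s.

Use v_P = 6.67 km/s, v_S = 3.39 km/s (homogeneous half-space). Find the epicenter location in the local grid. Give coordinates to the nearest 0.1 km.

88.1 km east, 90.3 km north

Distance from S−P lag: d = Δt · v_P v_S / (v_P − v_S) = Δt · (6.67·3.39)/(6.67−3.39) ≈ 6.8937·Δt.
So d_STA-02 = 211.76, d_STA-03 = 240.89, d_STA-04 = 181.15 km.
Circle about each station: (x − 0.3)² + (y + 102.4)² = 211.76²; (x + 114.7)² + (y + 39.7)² = 240.89²; (x + 88.8)² + (y − 51.3)² = 181.15².
Subtracting pairs of circle equations eliminates x²+y² and gives linear equations (the radical axes):
-230.0 x + 125.4 y = -8939.36
-178.2 x + 307.4 y = 12058.26
Solving the 2×2 system: x ≈ 88.1, y ≈ 90.3 km.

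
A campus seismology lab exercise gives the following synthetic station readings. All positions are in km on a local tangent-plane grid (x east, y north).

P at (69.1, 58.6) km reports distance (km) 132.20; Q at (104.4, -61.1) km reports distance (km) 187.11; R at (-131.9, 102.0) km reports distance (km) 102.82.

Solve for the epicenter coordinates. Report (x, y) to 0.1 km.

(-59.7, 28.8)

Circle about each station: (x − 69.1)² + (y − 58.6)² = 132.20²; (x − 104.4)² + (y + 61.1)² = 187.11²; (x + 131.9)² + (y − 102.0)² = 102.82².
Subtracting the P equation from the Q and R equations removes the quadratic terms:
70.6 x − 239.4 y = -11109.51
-402.0 x + 86.8 y = 26497.73
Solving the 2×2 system: x ≈ -59.7, y ≈ 28.8 km.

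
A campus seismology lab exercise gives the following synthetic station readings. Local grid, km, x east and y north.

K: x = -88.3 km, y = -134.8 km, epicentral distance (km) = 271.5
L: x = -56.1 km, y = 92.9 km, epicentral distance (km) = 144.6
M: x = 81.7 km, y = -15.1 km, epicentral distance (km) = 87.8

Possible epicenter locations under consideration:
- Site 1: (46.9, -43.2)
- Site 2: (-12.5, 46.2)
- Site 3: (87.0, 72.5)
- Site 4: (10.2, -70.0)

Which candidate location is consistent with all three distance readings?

Site 3

For each candidate, compare |candidate − station| to the reported distance:
Site 1: residuals K 108.2, L 26.1, M 43.1 → max 108.2 km
Site 2: residuals K 75.3, L 80.7, M 24.6 → max 80.7 km
Site 3: residuals K 0.0, L 0.1, M 0.0 → max 0.1 km
Site 4: residuals K 153.6, L 31.3, M 2.3 → max 153.6 km
Only Site 3 has all residuals ≈ 0.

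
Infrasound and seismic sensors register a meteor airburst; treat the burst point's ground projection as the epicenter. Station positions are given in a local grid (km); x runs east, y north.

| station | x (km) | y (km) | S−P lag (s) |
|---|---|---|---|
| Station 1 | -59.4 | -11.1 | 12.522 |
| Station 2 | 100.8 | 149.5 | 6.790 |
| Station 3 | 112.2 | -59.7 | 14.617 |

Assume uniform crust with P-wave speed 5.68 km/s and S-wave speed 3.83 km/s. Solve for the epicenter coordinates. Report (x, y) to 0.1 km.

Distance from S−P lag: d = Δt · v_P v_S / (v_P − v_S) = Δt · (5.68·3.83)/(5.68−3.83) ≈ 11.7591·Δt.
So d_Station 1 = 147.25, d_Station 2 = 79.84, d_Station 3 = 171.88 km.
Circle about each station: (x + 59.4)² + (y + 11.1)² = 147.25²; (x − 100.8)² + (y − 149.5)² = 79.84²; (x − 112.2)² + (y + 59.7)² = 171.88².
Subtracting the Station 1 equation from the Station 2 and Station 3 equations removes the quadratic terms:
320.4 x + 321.2 y = 44167.46
343.2 x − 97.2 y = 4641.19
Solving the 2×2 system: x ≈ 40.9, y ≈ 96.7 km.

x ≈ 40.9 km, y ≈ 96.7 km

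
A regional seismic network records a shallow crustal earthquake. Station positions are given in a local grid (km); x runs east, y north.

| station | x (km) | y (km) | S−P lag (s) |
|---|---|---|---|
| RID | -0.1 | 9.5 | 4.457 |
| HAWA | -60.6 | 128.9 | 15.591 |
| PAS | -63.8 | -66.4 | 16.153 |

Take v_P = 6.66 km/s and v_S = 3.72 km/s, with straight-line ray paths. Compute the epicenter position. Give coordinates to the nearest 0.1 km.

Distance from S−P lag: d = Δt · v_P v_S / (v_P − v_S) = Δt · (6.66·3.72)/(6.66−3.72) ≈ 8.4269·Δt.
So d_RID = 37.56, d_HAWA = 131.38, d_PAS = 136.12 km.
Circle about each station: (x + 0.1)² + (y − 9.5)² = 37.56²; (x + 60.6)² + (y − 128.9)² = 131.38²; (x + 63.8)² + (y + 66.4)² = 136.12².
Subtracting pairs of circle equations eliminates x²+y² and gives linear equations (the radical axes):
-121.0 x + 238.8 y = 4347.36
-127.4 x − 151.8 y = -8728.76
Solving the 2×2 system: x ≈ 29.2, y ≈ 33.0 km.

(29.2, 33.0)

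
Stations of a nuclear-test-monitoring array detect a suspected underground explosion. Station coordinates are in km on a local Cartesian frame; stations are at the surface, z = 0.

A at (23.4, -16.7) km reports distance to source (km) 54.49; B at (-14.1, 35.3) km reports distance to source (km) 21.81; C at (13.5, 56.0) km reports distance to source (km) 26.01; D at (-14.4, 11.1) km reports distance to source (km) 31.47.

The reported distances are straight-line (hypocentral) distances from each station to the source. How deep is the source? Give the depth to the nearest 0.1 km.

10.2 km

Each station gives a sphere (x−x_i)² + (y−y_i)² + z² = d_i² (stations at z=0).
Subtracting the A sphere from B and C: z² cancels, leaving linear equations in x and y:
-75.0 x + 104.0 y = 3111.93
-19.8 x + 145.4 y = 4784.44
Solving: x ≈ 5.099, y ≈ 33.600 km (keep extra digits for the depth step; rounded: 5.1, 33.6).
Then from the A sphere: z² = 54.49² − (x − 23.4)² − (y + 16.7)² with x = 5.099, y = 33.600, so z ≈ 10.205 ≈ 10.2 km.
Check against D (with the unrounded solution): distance 31.47 ≈ 31.47 km. ✓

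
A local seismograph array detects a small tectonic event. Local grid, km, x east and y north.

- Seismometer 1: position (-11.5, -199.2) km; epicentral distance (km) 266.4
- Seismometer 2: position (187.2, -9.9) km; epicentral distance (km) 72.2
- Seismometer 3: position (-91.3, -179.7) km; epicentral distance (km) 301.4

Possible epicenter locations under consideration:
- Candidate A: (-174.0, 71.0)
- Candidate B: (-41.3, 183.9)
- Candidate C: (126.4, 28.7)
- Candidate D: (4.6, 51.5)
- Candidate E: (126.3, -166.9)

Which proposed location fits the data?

Candidate C

For each candidate, compare |candidate − station| to the reported distance:
Candidate A: residuals Seismometer 1 48.9, Seismometer 2 297.9, Seismometer 3 37.4 → max 297.9 km
Candidate B: residuals Seismometer 1 117.9, Seismometer 2 227.4, Seismometer 3 65.6 → max 227.4 km
Candidate C: residuals Seismometer 1 0.0, Seismometer 2 0.2, Seismometer 3 0.0 → max 0.2 km
Candidate D: residuals Seismometer 1 15.2, Seismometer 2 120.4, Seismometer 3 51.1 → max 120.4 km
Candidate E: residuals Seismometer 1 124.9, Seismometer 2 96.2, Seismometer 3 83.4 → max 124.9 km
Only Candidate C has all residuals ≈ 0.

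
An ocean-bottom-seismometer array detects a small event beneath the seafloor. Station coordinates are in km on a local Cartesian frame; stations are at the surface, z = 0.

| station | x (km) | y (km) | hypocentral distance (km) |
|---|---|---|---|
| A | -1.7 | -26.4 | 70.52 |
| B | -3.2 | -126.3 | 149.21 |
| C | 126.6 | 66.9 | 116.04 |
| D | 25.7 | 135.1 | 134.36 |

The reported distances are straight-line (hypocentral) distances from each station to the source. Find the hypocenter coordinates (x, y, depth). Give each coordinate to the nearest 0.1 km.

x ≈ 37.1 km, y ≈ 9.6 km, depth ≈ 46.6 km

Each station gives a sphere (x−x_i)² + (y−y_i)² + z² = d_i² (stations at z=0).
Subtracting the A sphere from B and C: z² cancels, leaving linear equations in x and y:
-3.0 x − 199.8 y = -2028.47
256.6 x + 186.6 y = 11311.11
Solving: x ≈ 37.103, y ≈ 9.595 km (keep extra digits for the depth step; rounded: 37.1, 9.6).
Then from the A sphere: z² = 70.52² − (x + 1.7)² − (y + 26.4)² with x = 37.103, y = 9.595, so z ≈ 46.602 ≈ 46.6 km.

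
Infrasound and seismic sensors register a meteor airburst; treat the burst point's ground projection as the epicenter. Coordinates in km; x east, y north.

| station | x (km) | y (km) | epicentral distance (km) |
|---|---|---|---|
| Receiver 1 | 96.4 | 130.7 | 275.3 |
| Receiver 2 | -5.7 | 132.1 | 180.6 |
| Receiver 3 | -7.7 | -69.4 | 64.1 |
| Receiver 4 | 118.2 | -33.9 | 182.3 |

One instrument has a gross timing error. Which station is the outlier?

Solve using three stations at a time. Using Receiver 2, Receiver 3, Receiver 4 (subtract circle equations pairwise → linear system) gives (x, y) ≈ (-64.0, -38.8).
Distances from that point to each station vs reported:
  Receiver 1: calculated 233.4 vs reported 275.3 → residual 41.9 km
  Receiver 2: calculated 180.6 vs reported 180.6 → residual 0.0 km
  Receiver 3: calculated 64.1 vs reported 64.1 → residual 0.0 km
  Receiver 4: calculated 182.3 vs reported 182.3 → residual 0.0 km
Receiver 2, Receiver 3, Receiver 4 are mutually consistent (residuals ≈ 0); Receiver 1 is off by 41.9 km.

Receiver 1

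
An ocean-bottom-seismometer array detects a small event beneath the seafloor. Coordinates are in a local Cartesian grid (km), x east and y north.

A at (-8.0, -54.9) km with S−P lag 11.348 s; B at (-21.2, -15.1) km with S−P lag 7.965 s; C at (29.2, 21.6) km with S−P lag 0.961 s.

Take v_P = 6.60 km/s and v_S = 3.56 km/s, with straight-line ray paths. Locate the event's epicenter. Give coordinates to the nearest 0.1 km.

Distance from S−P lag: d = Δt · v_P v_S / (v_P − v_S) = Δt · (6.60·3.56)/(6.60−3.56) ≈ 7.7289·Δt.
So d_A = 87.71, d_B = 61.56, d_C = 7.43 km.
Circle about each station: (x + 8.0)² + (y + 54.9)² = 87.71²; (x + 21.2)² + (y + 15.1)² = 61.56²; (x − 29.2)² + (y − 21.6)² = 7.43².
Subtracting the A equation from the B and C equations removes the quadratic terms:
-26.4 x + 79.6 y = 1502.85
74.4 x + 153.0 y = 5879.03
Solving the 2×2 system: x ≈ 23.9, y ≈ 26.8 km.
Check against A (with the unrounded x, y): √((x + 8.0)²+(y + 54.9)²) = 87.71 ≈ 87.71 km. ✓

23.9 km east, 26.8 km north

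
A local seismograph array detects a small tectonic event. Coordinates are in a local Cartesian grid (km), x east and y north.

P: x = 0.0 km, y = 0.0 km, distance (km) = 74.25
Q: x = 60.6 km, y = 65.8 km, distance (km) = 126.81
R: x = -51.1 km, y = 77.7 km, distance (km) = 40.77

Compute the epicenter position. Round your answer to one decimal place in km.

Circle about each station: x² + y² = 74.25²; (x − 60.6)² + (y − 65.8)² = 126.81²; (x + 51.1)² + (y − 77.7)² = 40.77².
Subtracting the P equation from the Q and R equations removes the quadratic terms:
121.2 x + 131.6 y = -2565.71
-102.2 x + 155.4 y = 12499.37
Solving the 2×2 system: x ≈ -63.3, y ≈ 38.8 km.
Check against P (with the unrounded x, y): √(x²+y²) = 74.25 ≈ 74.25 km. ✓

(-63.3, 38.8)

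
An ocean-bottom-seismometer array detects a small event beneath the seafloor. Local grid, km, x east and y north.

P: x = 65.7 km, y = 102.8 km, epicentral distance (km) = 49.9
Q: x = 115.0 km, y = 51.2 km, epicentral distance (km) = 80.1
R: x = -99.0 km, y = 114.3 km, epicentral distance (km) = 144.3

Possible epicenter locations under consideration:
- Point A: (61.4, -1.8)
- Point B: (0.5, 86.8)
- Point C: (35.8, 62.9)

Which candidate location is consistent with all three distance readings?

For each candidate, compare |candidate − station| to the reported distance:
Point A: residuals P 54.8, Q 4.7, R 53.7 → max 54.8 km
Point B: residuals P 17.2, Q 39.8, R 41.1 → max 41.1 km
Point C: residuals P 0.0, Q 0.0, R 0.0 → max 0.0 km
Only Point C has all residuals ≈ 0.

Point C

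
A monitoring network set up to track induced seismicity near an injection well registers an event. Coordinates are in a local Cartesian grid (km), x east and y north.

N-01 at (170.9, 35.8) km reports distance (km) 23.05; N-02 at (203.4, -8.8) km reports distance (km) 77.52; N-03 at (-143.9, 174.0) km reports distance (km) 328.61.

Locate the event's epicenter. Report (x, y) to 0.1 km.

Circle about each station: (x − 170.9)² + (y − 35.8)² = 23.05²; (x − 203.4)² + (y + 8.8)² = 77.52²; (x + 143.9)² + (y − 174.0)² = 328.61².
Subtracting pairs of circle equations eliminates x²+y² and gives linear equations (the radical axes):
65.0 x − 89.2 y = 5482.50
-629.6 x + 276.4 y = -86958.47
Solving the 2×2 system: x ≈ 163.4, y ≈ 57.6 km.

(163.4, 57.6)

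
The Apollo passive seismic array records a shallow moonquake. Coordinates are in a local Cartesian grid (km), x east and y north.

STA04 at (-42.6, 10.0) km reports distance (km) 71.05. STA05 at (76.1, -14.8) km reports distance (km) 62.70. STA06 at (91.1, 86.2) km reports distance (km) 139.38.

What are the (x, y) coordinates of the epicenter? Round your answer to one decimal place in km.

Circle about each station: (x + 42.6)² + (y − 10.0)² = 71.05²; (x − 76.1)² + (y + 14.8)² = 62.70²; (x − 91.1)² + (y − 86.2)² = 139.38².
Subtracting the STA04 equation from the STA05 and STA06 equations removes the quadratic terms:
237.4 x − 49.6 y = 5212.30
267.4 x + 152.4 y = -563.79
Solving the 2×2 system: x ≈ 15.5, y ≈ -30.9 km.
Check against STA04 (with the unrounded x, y): √((x + 42.6)²+(y − 10.0)²) = 71.05 ≈ 71.05 km. ✓

x ≈ 15.5 km, y ≈ -30.9 km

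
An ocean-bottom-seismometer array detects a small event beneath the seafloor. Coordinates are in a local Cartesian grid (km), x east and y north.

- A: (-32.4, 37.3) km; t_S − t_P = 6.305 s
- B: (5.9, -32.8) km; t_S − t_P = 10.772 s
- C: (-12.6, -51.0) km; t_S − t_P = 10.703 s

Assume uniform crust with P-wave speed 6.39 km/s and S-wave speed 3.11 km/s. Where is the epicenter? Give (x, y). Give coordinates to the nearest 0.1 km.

-48.8 km east, 2.8 km north

Distance from S−P lag: d = Δt · v_P v_S / (v_P − v_S) = Δt · (6.39·3.11)/(6.39−3.11) ≈ 6.0588·Δt.
So d_A = 38.20, d_B = 65.27, d_C = 64.85 km.
Circle about each station: (x + 32.4)² + (y − 37.3)² = 38.20²; (x − 5.9)² + (y + 32.8)² = 65.27²; (x + 12.6)² + (y + 51.0)² = 64.85².
Subtracting the A equation from the B and C equations removes the quadratic terms:
76.6 x − 140.2 y = -4131.33
39.6 x − 176.6 y = -2427.57
Solving the 2×2 system: x ≈ -48.8, y ≈ 2.8 km.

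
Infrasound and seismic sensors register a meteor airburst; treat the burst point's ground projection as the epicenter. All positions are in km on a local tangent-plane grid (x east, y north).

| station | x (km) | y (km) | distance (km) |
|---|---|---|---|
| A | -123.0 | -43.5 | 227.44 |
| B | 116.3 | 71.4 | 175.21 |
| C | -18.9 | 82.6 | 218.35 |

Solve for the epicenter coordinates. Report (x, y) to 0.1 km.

Circle about each station: (x + 123.0)² + (y + 43.5)² = 227.44²; (x − 116.3)² + (y − 71.4)² = 175.21²; (x + 18.9)² + (y − 82.6)² = 218.35².
Subtracting the A equation from the B and C equations removes the quadratic terms:
478.6 x + 229.8 y = 22632.81
208.2 x + 252.2 y = -5789.05
Solving the 2×2 system: x ≈ 96.6, y ≈ -102.7 km.

96.6 km east, -102.7 km north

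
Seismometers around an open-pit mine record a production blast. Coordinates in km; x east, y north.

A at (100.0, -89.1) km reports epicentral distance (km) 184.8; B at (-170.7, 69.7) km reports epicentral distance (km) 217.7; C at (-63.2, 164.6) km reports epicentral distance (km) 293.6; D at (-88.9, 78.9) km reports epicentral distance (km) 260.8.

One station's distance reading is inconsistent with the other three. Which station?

D

Solve using three stations at a time. Using A, B, C (subtract circle equations pairwise → linear system) gives (x, y) ≈ (-80.6, -128.5).
Distances from that point to each station vs reported:
  A: calculated 184.8 vs reported 184.8 → residual 0.0 km
  B: calculated 217.7 vs reported 217.7 → residual 0.0 km
  C: calculated 293.6 vs reported 293.6 → residual 0.0 km
  D: calculated 207.6 vs reported 260.8 → residual 53.2 km
A, B, C are mutually consistent (residuals ≈ 0); D is off by 53.2 km.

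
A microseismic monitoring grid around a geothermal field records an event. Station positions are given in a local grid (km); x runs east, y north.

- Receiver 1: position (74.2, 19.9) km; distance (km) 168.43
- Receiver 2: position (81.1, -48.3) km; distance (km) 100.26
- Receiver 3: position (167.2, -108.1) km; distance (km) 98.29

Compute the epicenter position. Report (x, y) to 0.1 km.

(77.6, -148.5)

Circle about each station: (x − 74.2)² + (y − 19.9)² = 168.43²; (x − 81.1)² + (y + 48.3)² = 100.26²; (x − 167.2)² + (y + 108.1)² = 98.29².
Subtracting the Receiver 1 equation from the Receiver 2 and Receiver 3 equations removes the quadratic terms:
13.8 x − 136.4 y = 21325.05
186.0 x − 256.0 y = 52447.54
Solving the 2×2 system: x ≈ 77.6, y ≈ -148.5 km.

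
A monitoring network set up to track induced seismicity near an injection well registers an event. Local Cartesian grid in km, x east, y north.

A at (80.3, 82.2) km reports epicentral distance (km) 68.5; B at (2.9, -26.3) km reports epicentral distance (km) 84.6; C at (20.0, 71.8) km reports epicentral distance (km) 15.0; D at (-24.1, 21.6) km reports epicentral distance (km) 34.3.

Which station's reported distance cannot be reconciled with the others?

Solve using three stations at a time. Using A, B, C (subtract circle equations pairwise → linear system) gives (x, y) ≈ (16.5, 57.2).
Distances from that point to each station vs reported:
  A: calculated 68.5 vs reported 68.5 → residual 0.0 km
  B: calculated 84.6 vs reported 84.6 → residual 0.0 km
  C: calculated 15.0 vs reported 15.0 → residual 0.0 km
  D: calculated 54.0 vs reported 34.3 → residual 19.7 km
A, B, C are mutually consistent (residuals ≈ 0); D is off by 19.7 km.

D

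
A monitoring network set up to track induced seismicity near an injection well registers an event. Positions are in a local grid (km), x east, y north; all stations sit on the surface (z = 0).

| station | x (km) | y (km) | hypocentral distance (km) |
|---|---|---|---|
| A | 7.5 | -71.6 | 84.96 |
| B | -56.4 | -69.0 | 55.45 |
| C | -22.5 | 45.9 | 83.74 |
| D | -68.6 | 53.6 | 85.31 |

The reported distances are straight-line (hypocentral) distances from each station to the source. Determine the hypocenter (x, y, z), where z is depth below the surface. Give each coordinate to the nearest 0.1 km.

x ≈ -55.0 km, y ≈ -24.1 km, depth ≈ 32.5 km

Each station gives a sphere (x−x_i)² + (y−y_i)² + z² = d_i² (stations at z=0).
Subtracting the A sphere from B and C: z² cancels, leaving linear equations in x and y:
-127.8 x + 5.2 y = 6902.65
-60.0 x + 235.0 y = -2363.94
Solving: x ≈ -54.992, y ≈ -24.100 km (keep extra digits for the depth step; rounded: -55.0, -24.1).
Then from the A sphere: z² = 84.96² − (x − 7.5)² − (y + 71.6)² with x = -54.992, y = -24.100, so z ≈ 32.507 ≈ 32.5 km.
Check against D (with the unrounded solution): distance 85.32 ≈ 85.31 km. ✓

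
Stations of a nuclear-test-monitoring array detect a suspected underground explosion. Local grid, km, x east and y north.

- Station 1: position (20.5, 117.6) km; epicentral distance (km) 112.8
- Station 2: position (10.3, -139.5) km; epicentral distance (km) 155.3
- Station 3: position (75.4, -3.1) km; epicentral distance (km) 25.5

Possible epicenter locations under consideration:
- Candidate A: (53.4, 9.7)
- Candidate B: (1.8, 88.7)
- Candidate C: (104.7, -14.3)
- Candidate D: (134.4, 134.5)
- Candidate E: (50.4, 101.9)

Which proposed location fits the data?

For each candidate, compare |candidate − station| to the reported distance:
Candidate A: residuals Station 1 0.0, Station 2 0.0, Station 3 0.0 → max 0.0 km
Candidate B: residuals Station 1 78.4, Station 2 73.1, Station 3 92.2 → max 92.2 km
Candidate C: residuals Station 1 43.7, Station 2 1.5, Station 3 5.9 → max 43.7 km
Candidate D: residuals Station 1 2.3, Station 2 145.5, Station 3 124.2 → max 145.5 km
Candidate E: residuals Station 1 79.0, Station 2 89.4, Station 3 82.4 → max 89.4 km
Only Candidate A has all residuals ≈ 0.

Candidate A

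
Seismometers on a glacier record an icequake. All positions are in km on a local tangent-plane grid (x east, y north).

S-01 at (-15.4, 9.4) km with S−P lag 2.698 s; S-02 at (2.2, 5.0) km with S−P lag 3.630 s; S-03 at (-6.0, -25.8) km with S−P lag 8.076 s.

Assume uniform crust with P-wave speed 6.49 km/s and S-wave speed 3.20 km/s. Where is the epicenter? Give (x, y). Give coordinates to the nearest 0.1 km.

Distance from S−P lag: d = Δt · v_P v_S / (v_P − v_S) = Δt · (6.49·3.20)/(6.49−3.20) ≈ 6.3125·Δt.
So d_S-01 = 17.03, d_S-02 = 22.91, d_S-03 = 50.98 km.
Circle about each station: (x + 15.4)² + (y − 9.4)² = 17.03²; (x − 2.2)² + (y − 5.0)² = 22.91²; (x + 6.0)² + (y + 25.8)² = 50.98².
Subtracting the S-01 equation from the S-02 and S-03 equations removes the quadratic terms:
35.2 x − 8.8 y = -530.53
18.8 x − 70.4 y = -1932.82
Solving the 2×2 system: x ≈ -8.8, y ≈ 25.1 km.

(-8.8, 25.1)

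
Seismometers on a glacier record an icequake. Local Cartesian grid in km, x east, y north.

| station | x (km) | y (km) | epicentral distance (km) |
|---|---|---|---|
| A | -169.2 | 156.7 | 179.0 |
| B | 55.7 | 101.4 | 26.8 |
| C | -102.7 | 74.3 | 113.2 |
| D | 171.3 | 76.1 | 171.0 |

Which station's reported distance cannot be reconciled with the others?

Solve using three stations at a time. Using A, C, D (subtract circle equations pairwise → linear system) gives (x, y) ≈ (4.1, 111.8).
Distances from that point to each station vs reported:
  A: calculated 179.0 vs reported 179.0 → residual 0.0 km
  B: calculated 52.7 vs reported 26.8 → residual 25.9 km
  C: calculated 113.2 vs reported 113.2 → residual 0.0 km
  D: calculated 171.0 vs reported 171.0 → residual 0.0 km
A, C, D are mutually consistent (residuals ≈ 0); B is off by 25.9 km.

B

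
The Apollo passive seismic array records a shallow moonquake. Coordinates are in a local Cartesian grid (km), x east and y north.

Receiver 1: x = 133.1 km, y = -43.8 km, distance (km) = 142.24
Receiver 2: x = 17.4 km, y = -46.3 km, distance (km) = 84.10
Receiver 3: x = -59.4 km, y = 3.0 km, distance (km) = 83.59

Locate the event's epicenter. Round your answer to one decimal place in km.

Circle about each station: (x − 133.1)² + (y + 43.8)² = 142.24²; (x − 17.4)² + (y + 46.3)² = 84.10²; (x + 59.4)² + (y − 3.0)² = 83.59².
Subtracting pairs of circle equations eliminates x²+y² and gives linear equations (the radical axes):
-231.4 x − 5.0 y = -4028.19
-385.0 x + 93.6 y = -2851.76
Solving the 2×2 system: x ≈ 16.6, y ≈ 37.8 km.
Check against Receiver 1 (with the unrounded x, y): √((x − 133.1)²+(y + 43.8)²) = 142.23 ≈ 142.24 km. ✓

16.6 km east, 37.8 km north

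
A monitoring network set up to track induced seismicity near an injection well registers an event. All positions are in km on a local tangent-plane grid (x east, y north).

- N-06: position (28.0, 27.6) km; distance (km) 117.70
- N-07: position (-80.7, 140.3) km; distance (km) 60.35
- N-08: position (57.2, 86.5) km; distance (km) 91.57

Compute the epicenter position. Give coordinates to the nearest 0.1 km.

Circle about each station: (x − 28.0)² + (y − 27.6)² = 117.70²; (x + 80.7)² + (y − 140.3)² = 60.35²; (x − 57.2)² + (y − 86.5)² = 91.57².
Subtracting the N-06 equation from the N-07 and N-08 equations removes the quadratic terms:
-217.4 x + 225.4 y = 34861.99
58.4 x + 117.8 y = 14676.56
Solving the 2×2 system: x ≈ -20.6, y ≈ 134.8 km.

(-20.6, 134.8)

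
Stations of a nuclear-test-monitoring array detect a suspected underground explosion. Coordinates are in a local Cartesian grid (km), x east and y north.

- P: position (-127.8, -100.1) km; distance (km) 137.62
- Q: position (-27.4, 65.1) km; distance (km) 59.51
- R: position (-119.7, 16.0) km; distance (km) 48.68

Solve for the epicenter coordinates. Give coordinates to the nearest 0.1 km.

Circle about each station: (x + 127.8)² + (y + 100.1)² = 137.62²; (x + 27.4)² + (y − 65.1)² = 59.51²; (x + 119.7)² + (y − 16.0)² = 48.68².
Subtracting pairs of circle equations eliminates x²+y² and gives linear equations (the radical axes):
200.8 x + 330.4 y = -5966.26
16.2 x + 232.2 y = 4800.76
Solving the 2×2 system: x ≈ -72.0, y ≈ 25.7 km.

x ≈ -72.0 km, y ≈ 25.7 km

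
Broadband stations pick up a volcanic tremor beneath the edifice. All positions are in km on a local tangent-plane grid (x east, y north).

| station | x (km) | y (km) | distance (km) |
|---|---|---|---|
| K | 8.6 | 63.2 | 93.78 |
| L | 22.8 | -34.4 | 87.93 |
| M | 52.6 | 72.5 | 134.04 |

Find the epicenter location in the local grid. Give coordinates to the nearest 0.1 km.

Circle about each station: (x − 8.6)² + (y − 63.2)² = 93.78²; (x − 22.8)² + (y + 34.4)² = 87.93²; (x − 52.6)² + (y − 72.5)² = 134.04².
Subtracting the K equation from the L and M equations removes the quadratic terms:
28.4 x − 195.2 y = -1302.00
88.0 x + 18.6 y = -5217.22
Solving the 2×2 system: x ≈ -58.9, y ≈ -1.9 km.

x ≈ -58.9 km, y ≈ -1.9 km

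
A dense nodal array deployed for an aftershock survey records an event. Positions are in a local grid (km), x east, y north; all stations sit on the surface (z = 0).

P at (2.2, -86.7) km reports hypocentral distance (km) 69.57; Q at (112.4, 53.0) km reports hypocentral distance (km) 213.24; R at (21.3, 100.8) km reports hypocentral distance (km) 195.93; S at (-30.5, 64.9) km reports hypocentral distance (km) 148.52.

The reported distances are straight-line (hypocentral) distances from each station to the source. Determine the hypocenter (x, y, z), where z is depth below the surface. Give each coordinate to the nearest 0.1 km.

x ≈ -52.2 km, y ≈ -75.9 km, depth ≈ 42.0 km

Each station gives a sphere (x−x_i)² + (y−y_i)² + z² = d_i² (stations at z=0).
Subtracting the P sphere from Q and R: z² cancels, leaving linear equations in x and y:
220.4 x + 279.4 y = -32710.28
38.2 x + 375.0 y = -30455.98
Solving: x ≈ -52.197, y ≈ -75.899 km (keep extra digits for the depth step; rounded: -52.2, -75.9).
Then from the P sphere: z² = 69.57² − (x − 2.2)² − (y + 86.7)² with x = -52.197, y = -75.899, so z ≈ 42.003 ≈ 42.0 km.
Check against S (with the unrounded solution): distance 148.52 ≈ 148.52 km. ✓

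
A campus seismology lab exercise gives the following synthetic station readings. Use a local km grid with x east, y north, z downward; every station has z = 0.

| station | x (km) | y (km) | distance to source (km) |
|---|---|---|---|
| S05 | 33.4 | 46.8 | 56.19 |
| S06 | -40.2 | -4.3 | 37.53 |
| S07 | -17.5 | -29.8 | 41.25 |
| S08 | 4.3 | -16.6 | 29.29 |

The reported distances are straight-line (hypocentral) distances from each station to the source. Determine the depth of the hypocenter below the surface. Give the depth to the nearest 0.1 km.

10.3 km

Each station gives a sphere (x−x_i)² + (y−y_i)² + z² = d_i² (stations at z=0).
Subtracting the S05 sphere from S06 and S07: z² cancels, leaving linear equations in x and y:
-147.2 x − 102.2 y = 77.55
-101.8 x − 153.2 y = -655.76
Solving: x ≈ -6.495, y ≈ 8.596 km (keep extra digits for the depth step; rounded: -6.5, 8.6).
Then from the S05 sphere: z² = 56.19² − (x − 33.4)² − (y − 46.8)² with x = -6.495, y = 8.596, so z ≈ 10.303 ≈ 10.3 km.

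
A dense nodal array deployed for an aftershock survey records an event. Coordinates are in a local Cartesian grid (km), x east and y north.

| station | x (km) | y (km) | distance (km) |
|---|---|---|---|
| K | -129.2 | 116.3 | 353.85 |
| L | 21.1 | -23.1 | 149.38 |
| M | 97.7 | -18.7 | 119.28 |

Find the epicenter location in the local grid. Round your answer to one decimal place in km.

Circle about each station: (x + 129.2)² + (y − 116.3)² = 353.85²; (x − 21.1)² + (y + 23.1)² = 149.38²; (x − 97.7)² + (y + 18.7)² = 119.28².
Subtracting pairs of circle equations eliminates x²+y² and gives linear equations (the radical axes):
300.6 x − 278.8 y = 73655.93
453.8 x − 270.0 y = 90658.75
Solving the 2×2 system: x ≈ 118.8, y ≈ -136.1 km.

(118.8, -136.1)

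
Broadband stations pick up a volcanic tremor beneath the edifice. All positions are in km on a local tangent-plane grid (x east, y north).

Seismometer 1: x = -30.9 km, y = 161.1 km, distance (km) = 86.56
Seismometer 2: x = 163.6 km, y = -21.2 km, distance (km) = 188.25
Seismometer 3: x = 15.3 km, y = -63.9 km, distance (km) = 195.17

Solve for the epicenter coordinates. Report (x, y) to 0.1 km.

49.2 km east, 128.3 km north

Circle about each station: (x + 30.9)² + (y − 161.1)² = 86.56²; (x − 163.6)² + (y + 21.2)² = 188.25²; (x − 15.3)² + (y + 63.9)² = 195.17².
Subtracting pairs of circle equations eliminates x²+y² and gives linear equations (the radical axes):
389.0 x − 364.6 y = -27639.05
92.4 x − 450.0 y = -53189.42
Solving the 2×2 system: x ≈ 49.2, y ≈ 128.3 km.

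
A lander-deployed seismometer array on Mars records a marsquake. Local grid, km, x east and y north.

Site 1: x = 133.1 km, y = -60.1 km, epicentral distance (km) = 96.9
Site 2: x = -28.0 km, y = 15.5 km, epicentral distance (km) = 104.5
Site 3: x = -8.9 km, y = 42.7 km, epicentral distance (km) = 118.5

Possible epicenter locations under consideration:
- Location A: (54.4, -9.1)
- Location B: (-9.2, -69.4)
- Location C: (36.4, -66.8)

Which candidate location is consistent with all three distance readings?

For each candidate, compare |candidate − station| to the reported distance:
Location A: residuals Site 1 3.1, Site 2 18.5, Site 3 36.7 → max 36.7 km
Location B: residuals Site 1 45.7, Site 2 17.5, Site 3 6.4 → max 45.7 km
Location C: residuals Site 1 0.0, Site 2 0.0, Site 3 0.0 → max 0.0 km
Only Location C has all residuals ≈ 0.

Location C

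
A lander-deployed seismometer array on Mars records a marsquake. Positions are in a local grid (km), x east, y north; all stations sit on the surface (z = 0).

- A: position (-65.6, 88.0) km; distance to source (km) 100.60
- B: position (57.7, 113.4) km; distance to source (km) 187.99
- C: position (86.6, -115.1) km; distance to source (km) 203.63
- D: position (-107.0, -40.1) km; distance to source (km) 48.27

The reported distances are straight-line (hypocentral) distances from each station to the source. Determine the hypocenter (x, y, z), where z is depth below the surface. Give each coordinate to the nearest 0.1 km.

x ≈ -84.0 km, y ≈ -7.2 km, depth ≈ 26.8 km

Each station gives a sphere (x−x_i)² + (y−y_i)² + z² = d_i² (stations at z=0).
Subtracting the A sphere from B and C: z² cancels, leaving linear equations in x and y:
246.6 x + 50.8 y = -21078.39
304.4 x − 406.2 y = -22644.61
Solving: x ≈ -83.994, y ≈ -7.196 km (keep extra digits for the depth step; rounded: -84.0, -7.2).
Then from the A sphere: z² = 100.60² − (x + 65.6)² − (y − 88.0)² with x = -83.994, y = -7.196, so z ≈ 26.828 ≈ 26.8 km.
Check against D (with the unrounded solution): distance 48.29 ≈ 48.27 km. ✓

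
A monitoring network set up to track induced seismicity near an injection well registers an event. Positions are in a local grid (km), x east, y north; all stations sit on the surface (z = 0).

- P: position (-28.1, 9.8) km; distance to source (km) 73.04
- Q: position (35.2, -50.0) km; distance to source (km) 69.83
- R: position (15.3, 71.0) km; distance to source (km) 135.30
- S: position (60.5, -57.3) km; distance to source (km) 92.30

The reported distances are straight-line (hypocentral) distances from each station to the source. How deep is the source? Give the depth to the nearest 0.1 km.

Each station gives a sphere (x−x_i)² + (y−y_i)² + z² = d_i² (stations at z=0).
Subtracting the P sphere from Q and R: z² cancels, leaving linear equations in x and y:
126.6 x − 119.6 y = 3312.00
86.8 x + 122.4 y = -8581.81
Solving: x ≈ -23.998, y ≈ -53.095 km (keep extra digits for the depth step; rounded: -24.0, -53.1).
Then from the P sphere: z² = 73.04² − (x + 28.1)² − (y − 9.8)² with x = -23.998, y = -53.095, so z ≈ 36.908 ≈ 36.9 km.

36.9 km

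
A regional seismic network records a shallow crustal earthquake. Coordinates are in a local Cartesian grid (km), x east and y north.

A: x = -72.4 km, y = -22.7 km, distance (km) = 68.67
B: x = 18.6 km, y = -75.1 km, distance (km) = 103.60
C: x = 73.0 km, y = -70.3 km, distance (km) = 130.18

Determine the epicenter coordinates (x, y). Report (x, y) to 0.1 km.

Circle about each station: (x + 72.4)² + (y + 22.7)² = 68.67²; (x − 18.6)² + (y + 75.1)² = 103.60²; (x − 73.0)² + (y + 70.3)² = 130.18².
Subtracting pairs of circle equations eliminates x²+y² and gives linear equations (the radical axes):
182.0 x − 104.8 y = -5788.47
290.8 x − 95.2 y = -7717.22
Solving the 2×2 system: x ≈ -19.6, y ≈ 21.2 km.

x ≈ -19.6 km, y ≈ 21.2 km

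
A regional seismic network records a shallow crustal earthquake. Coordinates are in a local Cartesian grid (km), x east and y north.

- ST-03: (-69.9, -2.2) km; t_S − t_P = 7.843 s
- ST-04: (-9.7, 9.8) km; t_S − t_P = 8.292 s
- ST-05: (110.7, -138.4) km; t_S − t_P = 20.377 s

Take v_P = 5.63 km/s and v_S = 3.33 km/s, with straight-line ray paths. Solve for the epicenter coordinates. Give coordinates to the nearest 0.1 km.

(-32.3, -53.9)

Distance from S−P lag: d = Δt · v_P v_S / (v_P − v_S) = Δt · (5.63·3.33)/(5.63−3.33) ≈ 8.1513·Δt.
So d_ST-03 = 63.93, d_ST-04 = 67.59, d_ST-05 = 166.10 km.
Circle about each station: (x + 69.9)² + (y + 2.2)² = 63.93²; (x + 9.7)² + (y − 9.8)² = 67.59²; (x − 110.7)² + (y + 138.4)² = 166.10².
Subtracting the ST-03 equation from the ST-04 and ST-05 equations removes the quadratic terms:
120.4 x + 24.0 y = -5182.08
361.2 x − 272.4 y = 3016.03
Solving the 2×2 system: x ≈ -32.3, y ≈ -53.9 km.
Check against ST-03 (with the unrounded x, y): √((x + 69.9)²+(y + 2.2)²) = 63.93 ≈ 63.93 km. ✓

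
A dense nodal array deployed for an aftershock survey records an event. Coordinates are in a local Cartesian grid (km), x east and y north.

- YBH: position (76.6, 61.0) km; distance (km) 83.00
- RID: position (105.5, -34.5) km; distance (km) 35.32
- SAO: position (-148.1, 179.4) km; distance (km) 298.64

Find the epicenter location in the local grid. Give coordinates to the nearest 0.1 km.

(72.5, -21.9)

Circle about each station: (x − 76.6)² + (y − 61.0)² = 83.00²; (x − 105.5)² + (y + 34.5)² = 35.32²; (x + 148.1)² + (y − 179.4)² = 298.64².
Subtracting the YBH equation from the RID and SAO equations removes the quadratic terms:
57.8 x − 191.0 y = 8373.44
-449.4 x + 236.8 y = -37767.44
Solving the 2×2 system: x ≈ 72.5, y ≈ -21.9 km.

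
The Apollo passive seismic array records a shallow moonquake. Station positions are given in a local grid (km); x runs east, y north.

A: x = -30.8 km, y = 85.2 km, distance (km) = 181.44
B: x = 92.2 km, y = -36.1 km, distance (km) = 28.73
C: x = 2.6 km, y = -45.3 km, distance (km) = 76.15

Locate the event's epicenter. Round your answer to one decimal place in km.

x ≈ 77.2 km, y ≈ -60.6 km

Circle about each station: (x + 30.8)² + (y − 85.2)² = 181.44²; (x − 92.2)² + (y + 36.1)² = 28.73²; (x − 2.6)² + (y + 45.3)² = 76.15².
Subtracting the A equation from the B and C equations removes the quadratic terms:
246.0 x − 242.6 y = 33691.43
66.8 x − 261.0 y = 20972.82
Solving the 2×2 system: x ≈ 77.2, y ≈ -60.6 km.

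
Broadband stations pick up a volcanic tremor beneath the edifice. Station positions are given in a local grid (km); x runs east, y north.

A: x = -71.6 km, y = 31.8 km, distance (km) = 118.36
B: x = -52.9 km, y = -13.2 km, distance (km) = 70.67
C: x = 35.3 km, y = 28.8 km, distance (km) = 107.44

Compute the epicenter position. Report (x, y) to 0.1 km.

-9.4 km east, -68.9 km north

Circle about each station: (x + 71.6)² + (y − 31.8)² = 118.36²; (x + 52.9)² + (y + 13.2)² = 70.67²; (x − 35.3)² + (y − 28.8)² = 107.44².
Subtracting the A equation from the B and C equations removes the quadratic terms:
37.4 x − 90.0 y = 5849.69
213.8 x − 6.0 y = -1596.53
Solving the 2×2 system: x ≈ -9.4, y ≈ -68.9 km.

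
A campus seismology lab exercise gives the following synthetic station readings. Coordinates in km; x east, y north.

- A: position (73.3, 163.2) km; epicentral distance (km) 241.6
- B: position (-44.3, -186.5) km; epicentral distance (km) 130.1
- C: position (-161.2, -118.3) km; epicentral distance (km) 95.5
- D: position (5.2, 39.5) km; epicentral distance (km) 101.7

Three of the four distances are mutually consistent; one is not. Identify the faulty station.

Solve using three stations at a time. Using A, B, D (subtract circle equations pairwise → linear system) gives (x, y) ≈ (-24.0, -58.0).
Distances from that point to each station vs reported:
  A: calculated 241.6 vs reported 241.6 → residual 0.0 km
  B: calculated 130.1 vs reported 130.1 → residual 0.0 km
  C: calculated 149.9 vs reported 95.5 → residual 54.4 km
  D: calculated 101.7 vs reported 101.7 → residual 0.0 km
A, B, D are mutually consistent (residuals ≈ 0); C is off by 54.4 km.

C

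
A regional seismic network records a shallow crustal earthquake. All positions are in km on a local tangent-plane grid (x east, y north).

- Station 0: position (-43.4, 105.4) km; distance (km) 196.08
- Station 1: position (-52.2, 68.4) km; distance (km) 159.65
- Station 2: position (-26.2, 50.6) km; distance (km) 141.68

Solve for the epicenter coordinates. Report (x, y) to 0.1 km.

-37.8 km east, -90.6 km north

Circle about each station: (x + 43.4)² + (y − 105.4)² = 196.08²; (x + 52.2)² + (y − 68.4)² = 159.65²; (x + 26.2)² + (y − 50.6)² = 141.68².
Subtracting the Station 0 equation from the Station 1 and Station 2 equations removes the quadratic terms:
-17.6 x − 74.0 y = 7369.92
34.4 x − 109.6 y = 8628.22
Solving the 2×2 system: x ≈ -37.8, y ≈ -90.6 km.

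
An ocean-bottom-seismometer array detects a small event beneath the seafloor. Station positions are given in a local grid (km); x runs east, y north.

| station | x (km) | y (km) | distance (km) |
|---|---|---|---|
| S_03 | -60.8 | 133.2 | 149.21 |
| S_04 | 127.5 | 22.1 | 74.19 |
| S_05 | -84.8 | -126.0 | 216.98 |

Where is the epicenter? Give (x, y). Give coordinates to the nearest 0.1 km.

Circle about each station: (x + 60.8)² + (y − 133.2)² = 149.21²; (x − 127.5)² + (y − 22.1)² = 74.19²; (x + 84.8)² + (y + 126.0)² = 216.98².
Subtracting the S_03 equation from the S_04 and S_05 equations removes the quadratic terms:
376.6 x − 222.2 y = 12065.25
-48.0 x − 518.4 y = -23188.54
Solving the 2×2 system: x ≈ 55.4, y ≈ 39.6 km.
Check against S_03 (with the unrounded x, y): √((x + 60.8)²+(y − 133.2)²) = 149.21 ≈ 149.21 km. ✓

(55.4, 39.6)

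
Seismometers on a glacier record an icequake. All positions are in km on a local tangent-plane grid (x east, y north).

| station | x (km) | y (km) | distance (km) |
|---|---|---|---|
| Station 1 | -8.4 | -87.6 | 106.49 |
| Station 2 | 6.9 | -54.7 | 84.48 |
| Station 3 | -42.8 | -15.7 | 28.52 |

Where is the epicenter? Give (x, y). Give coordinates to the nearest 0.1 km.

Circle about each station: (x + 8.4)² + (y + 87.6)² = 106.49²; (x − 6.9)² + (y + 54.7)² = 84.48²; (x + 42.8)² + (y + 15.7)² = 28.52².
Subtracting the Station 1 equation from the Station 2 and Station 3 equations removes the quadratic terms:
30.6 x + 65.8 y = -501.37
-68.8 x + 143.8 y = 4860.74
Solving the 2×2 system: x ≈ -43.9, y ≈ 12.8 km.

x ≈ -43.9 km, y ≈ 12.8 km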